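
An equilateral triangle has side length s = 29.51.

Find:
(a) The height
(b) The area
(a) The height splits the triangle into two 30-60-90 halves: h = s·√3/2 = 29.51·1.73205/2 ≈ 51.1128/2 ≈ 25.5564
(b) Area = (√3/4)·s² = (√3/4)·29.51² = (√3/4)·870.8401 ≈ 0.433013·870.8401 ≈ 377.085

Height = 25.56, Area = 377.1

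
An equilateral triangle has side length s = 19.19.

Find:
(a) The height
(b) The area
(a) The height splits the triangle into two 30-60-90 halves: h = s·√3/2 = 19.19·1.73205/2 ≈ 33.2381/2 ≈ 16.619
(b) Area = (√3/4)·s² = (√3/4)·19.19² = (√3/4)·368.2561 ≈ 0.433013·368.2561 ≈ 159.46

Height = 16.62, Area = 159.5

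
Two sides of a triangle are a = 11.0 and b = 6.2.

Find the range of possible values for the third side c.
Triangle inequality: |a − b| < c < a + b
|a − b| = |11.0 − 6.2| = 4.8
a + b = 11.0 + 6.2 = 17.2

4.8 < c < 17.2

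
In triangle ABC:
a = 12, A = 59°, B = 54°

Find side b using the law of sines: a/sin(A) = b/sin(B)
a/sin(A) = b/sin(B)  ⇒  b = a·sin(B)/sin(A) = 12·sin(54°)/sin(59°)
sin(54°) ≈ 0.809017, sin(59°) ≈ 0.857167
b ≈ 12·0.809017/0.857167 ≈ 9.7082/0.857167 ≈ 11.3259

b = 11.33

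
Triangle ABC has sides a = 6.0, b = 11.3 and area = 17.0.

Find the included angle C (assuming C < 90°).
Area = ½·a·b·sin(C)  ⇒  sin(C) = 2·Area/(a·b) = 2·17.0/(6.0·11.3) = 34/67.8 ≈ 0.501475
C = arcsin(0.501475) ≈ 30.0976° (taking the acute solution since C < 90°)

C = 30.1°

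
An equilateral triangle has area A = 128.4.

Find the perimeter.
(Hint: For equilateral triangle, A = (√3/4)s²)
A = (√3/4)s²  ⇒  s² = 4A/√3 = 4·128.4/√3 = 513.6/1.73205 ≈ 296.527
s ≈ √296.527 ≈ 17.22
Perimeter = 3s ≈ 3·17.22 ≈ 51.6599

Perimeter = 51.66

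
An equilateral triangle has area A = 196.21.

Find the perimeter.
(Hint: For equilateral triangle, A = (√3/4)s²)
A = (√3/4)s²  ⇒  s² = 4A/√3 = 4·196.21/√3 = 784.84/1.73205 ≈ 453.128
s ≈ √453.128 ≈ 21.2868
Perimeter = 3s ≈ 3·21.2868 ≈ 63.8604

Perimeter = 63.86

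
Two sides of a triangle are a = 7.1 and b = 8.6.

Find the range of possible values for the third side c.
Triangle inequality: |a − b| < c < a + b
|a − b| = |7.1 − 8.6| = 1.5
a + b = 7.1 + 8.6 = 15.7

1.5 < c < 15.7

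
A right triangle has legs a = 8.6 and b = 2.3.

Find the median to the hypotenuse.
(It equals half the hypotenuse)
Hypotenuse c = √(a² + b²) = √(73.96 + 5.29) = √79.25 ≈ 8.90225
Median to hypotenuse = c/2 ≈ 8.90225/2 ≈ 4.45112

Median = 4.451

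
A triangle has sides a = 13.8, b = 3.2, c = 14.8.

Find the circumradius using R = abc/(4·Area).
First find the area with Heron's formula.
s = (13.8 + 3.2 + 14.8)/2 = 15.9
Area = √(s(s−a)(s−b)(s−c)) = √(15.9·2.1·12.7·1.1) ≈ √466.458 ≈ 21.5976
abc = 13.8·3.2·14.8 = 653.568
R = abc/(4·Area) ≈ 653.568/(4·21.5976) = 653.568/86.3906 ≈ 7.56527

R = 7.565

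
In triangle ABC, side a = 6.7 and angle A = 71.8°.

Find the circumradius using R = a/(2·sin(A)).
R = a/(2·sin(A)) = 6.7/(2·sin(71.8°))
sin(71.8°) ≈ 0.949972
R ≈ 6.7/(2·0.949972) = 6.7/1.89994 ≈ 3.52642

R = 3.526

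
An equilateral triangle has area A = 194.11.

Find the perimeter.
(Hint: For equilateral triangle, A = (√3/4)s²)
A = (√3/4)s²  ⇒  s² = 4A/√3 = 4·194.11/√3 = 776.44/1.73205 ≈ 448.278
s ≈ √448.278 ≈ 21.1726
Perimeter = 3s ≈ 3·21.1726 ≈ 63.5177

Perimeter = 63.52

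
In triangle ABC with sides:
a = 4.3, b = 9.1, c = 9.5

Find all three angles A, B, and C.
Law of cosines for each angle (a² = 18.49, b² = 82.81, c² = 90.25):
cos(A) = (b² + c² − a²)/(2bc) = (82.81 + 90.25 − 18.49)/(2·9.1·9.5) = 154.57/172.9 ≈ 0.893985  ⇒  A ≈ 26.6217°
cos(B) = (a² + c² − b²)/(2ac) = (18.49 + 90.25 − 82.81)/(2·4.3·9.5) = 25.93/81.7 ≈ 0.317381  ⇒  B ≈ 71.4954°
cos(C) = (a² + b² − c²)/(2ab) = (18.49 + 82.81 − 90.25)/(2·4.3·9.1) = 11.05/78.26 ≈ 0.141196  ⇒  C ≈ 81.8829°
Check: A + B + C ≈ 180°

A = 26.62°, B = 71.5°, C = 81.88°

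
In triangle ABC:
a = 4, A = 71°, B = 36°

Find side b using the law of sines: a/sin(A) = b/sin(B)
a/sin(A) = b/sin(B)  ⇒  b = a·sin(B)/sin(A) = 4·sin(36°)/sin(71°)
sin(36°) ≈ 0.587785, sin(71°) ≈ 0.945519
b ≈ 4·0.587785/0.945519 ≈ 2.35114/0.945519 ≈ 2.48662

b = 2.487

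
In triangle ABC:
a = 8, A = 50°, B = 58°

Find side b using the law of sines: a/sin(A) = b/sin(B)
a/sin(A) = b/sin(B)  ⇒  b = a·sin(B)/sin(A) = 8·sin(58°)/sin(50°)
sin(58°) ≈ 0.848048, sin(50°) ≈ 0.766044
b ≈ 8·0.848048/0.766044 ≈ 6.78438/0.766044 ≈ 8.85639

b = 8.856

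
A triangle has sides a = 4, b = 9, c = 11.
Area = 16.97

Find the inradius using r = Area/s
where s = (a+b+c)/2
s = (4 + 9 + 11)/2 = 24/2 = 12
r = Area/s = 16.97/12 ≈ 1.41417

r = 1.414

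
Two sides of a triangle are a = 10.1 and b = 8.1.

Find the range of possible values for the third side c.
Triangle inequality: |a − b| < c < a + b
|a − b| = |10.1 − 8.1| = 2
a + b = 10.1 + 8.1 = 18.2

2 < c < 18.2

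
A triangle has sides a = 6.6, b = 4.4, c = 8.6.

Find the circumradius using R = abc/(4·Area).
First find the area with Heron's formula.
s = (6.6 + 4.4 + 8.6)/2 = 9.8
Area = √(s(s−a)(s−b)(s−c)) = √(9.8·3.2·5.4·1.2) ≈ √203.213 ≈ 14.2553
abc = 6.6·4.4·8.6 = 249.744
R = abc/(4·Area) ≈ 249.744/(4·14.2553) = 249.744/57.0211 ≈ 4.37985

R = 4.38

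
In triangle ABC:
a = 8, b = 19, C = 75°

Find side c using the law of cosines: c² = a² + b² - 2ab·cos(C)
c² = 8² + 19² − 2·8·19·cos(75°)
cos(75°) ≈ 0.258819
c² ≈ 64 + 361 − 304·(0.258819) ≈ 425 − 78.681 ≈ 346.319
c ≈ √346.319 ≈ 18.6096

c = 18.61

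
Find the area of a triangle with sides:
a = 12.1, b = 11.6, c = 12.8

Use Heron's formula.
s = (12.1 + 11.6 + 12.8)/2 = 36.5/2 = 18.25
s − a = 6.15, s − b = 6.65, s − c = 5.45
s(s−a)(s−b)(s−c) = 18.25·6.15·6.65·5.45 ≈ 4067.77
Area = √4067.77 ≈ 63.7791

Area = 63.78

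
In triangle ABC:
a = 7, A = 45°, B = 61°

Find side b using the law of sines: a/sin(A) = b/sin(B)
a/sin(A) = b/sin(B)  ⇒  b = a·sin(B)/sin(A) = 7·sin(61°)/sin(45°)
sin(61°) ≈ 0.87462, sin(45°) ≈ 0.707107
b ≈ 7·0.87462/0.707107 ≈ 6.12234/0.707107 ≈ 8.65829

b = 8.658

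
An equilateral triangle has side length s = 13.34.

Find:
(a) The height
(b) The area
(a) The height splits the triangle into two 30-60-90 halves: h = s·√3/2 = 13.34·1.73205/2 ≈ 23.1056/2 ≈ 11.5528
(b) Area = (√3/4)·s² = (√3/4)·13.34² = (√3/4)·177.9556 ≈ 0.433013·177.9556 ≈ 77.057

Height = 11.55, Area = 77.06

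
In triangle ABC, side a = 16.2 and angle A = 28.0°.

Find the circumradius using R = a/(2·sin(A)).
R = a/(2·sin(A)) = 16.2/(2·sin(28.0°))
sin(28.0°) ≈ 0.469472
R ≈ 16.2/(2·0.469472) = 16.2/0.938943 ≈ 17.2534

R = 17.25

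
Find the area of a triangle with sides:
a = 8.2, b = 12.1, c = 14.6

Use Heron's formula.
s = (8.2 + 12.1 + 14.6)/2 = 34.9/2 = 17.45
s − a = 9.25, s − b = 5.35, s − c = 2.85
s(s−a)(s−b)(s−c) = 17.45·9.25·5.35·2.85 ≈ 2461.14
Area = √2461.14 ≈ 49.6098

Area = 49.61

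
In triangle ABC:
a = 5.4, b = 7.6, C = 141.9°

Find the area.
Two sides and the included angle (SAS): A = ½·a·b·sin(C) = ½·5.4·7.6·sin(141.9°)
sin(141.9°) ≈ 0.617036
A ≈ ½·41.04·0.617036 = 20.52·0.617036 ≈ 12.6616

Area = 12.66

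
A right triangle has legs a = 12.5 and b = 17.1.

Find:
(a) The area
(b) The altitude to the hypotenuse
(a) The legs are perpendicular, so Area = ½·a·b = ½·12.5·17.1 = ½·213.75 = 106.875
(b) Hypotenuse c = √(a² + b²) = √(156.25 + 292.41) = √448.66 ≈ 21.1816
    Area = ½·c·h_c  ⇒  h_c = 2·Area/c = 213.75/21.1816 ≈ 10.0913

Area = 106.875, h_c = 10.09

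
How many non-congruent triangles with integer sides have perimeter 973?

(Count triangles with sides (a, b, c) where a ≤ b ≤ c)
Let a ≤ b ≤ c with a + b + c = 973. The only binding inequality is a + b > c, i.e. 973 − c > c, so c < 973/2; and c ≥ 973/3 since c is the largest side.
So 325 ≤ c ≤ 486. For each c, b runs from ⌈(973 − c)/2⌉ up to c (then a = 973 − b − c satisfies 1 ≤ a ≤ b automatically), giving c − ⌈(973 − c)/2⌉ + 1 choices.
Summing over c: 2 + 3 + 5 + 6 + … + 242 + 243  (162 terms, c = 325, …, 486) = 19845
Check (closed form: nearest integer to p²/48 for even p, (p+3)²/48 for odd p): (973+3)²/48 = 976²/48 = 952576/48 ≈ 19845.33 → 19845

19845 triangles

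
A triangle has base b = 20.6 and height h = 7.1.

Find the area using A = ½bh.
A = ½·b·h = ½·20.6·7.1 = ½·146.26 = 73.13

Area = 73.13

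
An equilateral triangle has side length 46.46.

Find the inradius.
r = Area/s with s the semi-perimeter.
Area = (√3/4)·46.46² = (√3/4)·2158.5316 ≈ 0.433013·2158.5316 ≈ 934.672
s = 3·46.46/2 = 69.69
r ≈ 934.672/69.69 ≈ 13.4118
(Equivalently r = side/(2√3) = 46.46/3.4641 ≈ 13.4118.)

r = 13.41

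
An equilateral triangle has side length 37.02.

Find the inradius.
r = Area/s with s the semi-perimeter.
Area = (√3/4)·37.02² = (√3/4)·1370.4804 ≈ 0.433013·1370.4804 ≈ 593.435
s = 3·37.02/2 = 55.53
r ≈ 593.435/55.53 ≈ 10.6868
(Equivalently r = side/(2√3) = 37.02/3.4641 ≈ 10.6868.)

r = 10.69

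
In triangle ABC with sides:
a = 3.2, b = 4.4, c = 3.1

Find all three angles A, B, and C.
Law of cosines for each angle (a² = 10.24, b² = 19.36, c² = 9.61):
cos(A) = (b² + c² − a²)/(2bc) = (19.36 + 9.61 − 10.24)/(2·4.4·3.1) = 18.73/27.28 ≈ 0.686584  ⇒  A ≈ 46.6397°
cos(B) = (a² + c² − b²)/(2ac) = (10.24 + 9.61 − 19.36)/(2·3.2·3.1) = 0.49/19.84 ≈ 0.0246976  ⇒  B ≈ 88.5848°
cos(C) = (a² + b² − c²)/(2ab) = (10.24 + 19.36 − 9.61)/(2·3.2·4.4) = 19.99/28.16 ≈ 0.709872  ⇒  C ≈ 44.7755°
Check: A + B + C ≈ 180°

A = 46.64°, B = 88.58°, C = 44.78°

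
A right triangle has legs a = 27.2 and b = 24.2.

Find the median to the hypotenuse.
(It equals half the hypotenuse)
Hypotenuse c = √(a² + b²) = √(739.84 + 585.64) = √1325.48 ≈ 36.4071
Median to hypotenuse = c/2 ≈ 36.4071/2 ≈ 18.2036

Median = 18.2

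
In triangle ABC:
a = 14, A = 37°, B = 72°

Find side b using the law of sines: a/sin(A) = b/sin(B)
a/sin(A) = b/sin(B)  ⇒  b = a·sin(B)/sin(A) = 14·sin(72°)/sin(37°)
sin(72°) ≈ 0.951057, sin(37°) ≈ 0.601815
b ≈ 14·0.951057/0.601815 ≈ 13.3148/0.601815 ≈ 22.1244

b = 22.12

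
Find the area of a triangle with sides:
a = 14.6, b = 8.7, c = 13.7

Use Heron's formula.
s = (14.6 + 8.7 + 13.7)/2 = 37/2 = 18.5
s − a = 3.9, s − b = 9.8, s − c = 4.8
s(s−a)(s−b)(s−c) = 18.5·3.9·9.8·4.8 ≈ 3393.94
Area = √3393.94 ≈ 58.2575

Area = 58.26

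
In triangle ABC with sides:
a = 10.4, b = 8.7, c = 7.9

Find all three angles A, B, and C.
Law of cosines for each angle (a² = 108.16, b² = 75.69, c² = 62.41):
cos(A) = (b² + c² − a²)/(2bc) = (75.69 + 62.41 − 108.16)/(2·8.7·7.9) = 29.94/137.46 ≈ 0.217809  ⇒  A ≈ 77.4196°
cos(B) = (a² + c² − b²)/(2ac) = (108.16 + 62.41 − 75.69)/(2·10.4·7.9) = 94.88/164.32 ≈ 0.57741  ⇒  B ≈ 54.7314°
cos(C) = (a² + b² − c²)/(2ab) = (108.16 + 75.69 − 62.41)/(2·10.4·8.7) = 121.44/180.96 ≈ 0.671088  ⇒  C ≈ 47.8489°
Check: A + B + C ≈ 180°

A = 77.42°, B = 54.73°, C = 47.85°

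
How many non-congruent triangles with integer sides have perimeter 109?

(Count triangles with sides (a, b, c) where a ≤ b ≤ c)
Let a ≤ b ≤ c with a + b + c = 109. The only binding inequality is a + b > c, i.e. 109 − c > c, so c < 109/2; and c ≥ 109/3 since c is the largest side.
So 37 ≤ c ≤ 54. For each c, b runs from ⌈(109 − c)/2⌉ up to c (then a = 109 − b − c satisfies 1 ≤ a ≤ b automatically), giving c − ⌈(109 − c)/2⌉ + 1 choices.
Summing over c: 2 + 3 + 5 + 6 + … + 26 + 27  (18 terms, c = 37, …, 54) = 261
Check (closed form: nearest integer to p²/48 for even p, (p+3)²/48 for odd p): (109+3)²/48 = 112²/48 = 12544/48 ≈ 261.33 → 261

261 triangles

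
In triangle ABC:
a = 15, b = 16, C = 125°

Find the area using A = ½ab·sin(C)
A = ½·a·b·sin(C) = ½·15·16·sin(125°)
sin(125°) ≈ 0.819152
A ≈ ½·240·0.819152 = 120·0.819152 ≈ 98.2982

Area = 98.3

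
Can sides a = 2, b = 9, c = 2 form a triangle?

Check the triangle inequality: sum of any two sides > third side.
a + b vs c: 2 + 9 = 11 > 2  ✓
a + c vs b: 2 + 2 = 4 ≤ 9  ✗
b + c vs a: 9 + 2 = 11 > 2  ✓

No: 2 + 2 = 4 is not > 9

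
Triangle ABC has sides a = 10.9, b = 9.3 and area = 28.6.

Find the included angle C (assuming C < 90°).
Area = ½·a·b·sin(C)  ⇒  sin(C) = 2·Area/(a·b) = 2·28.6/(10.9·9.3) = 57.2/101.37 ≈ 0.56427
C = arcsin(0.56427) ≈ 34.3516° (taking the acute solution since C < 90°)

C = 34.35°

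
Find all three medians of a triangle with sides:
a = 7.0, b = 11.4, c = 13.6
Median formula: m_a = ½√(2b² + 2c² − a²) (and cyclically). a² = 49, b² = 129.96, c² = 184.96.
m_a = ½√(2·129.96 + 2·184.96 − 49) = ½√580.84 ≈ ½·24.1006 ≈ 12.0503
m_b = ½√(2·49 + 2·184.96 − 129.96) = ½√337.96 ≈ ½·18.3837 ≈ 9.19184
m_c = ½√(2·49 + 2·129.96 − 184.96) = ½√172.96 ≈ ½·13.1514 ≈ 6.57571

m_a = 12.05, m_b = 9.192, m_c = 6.576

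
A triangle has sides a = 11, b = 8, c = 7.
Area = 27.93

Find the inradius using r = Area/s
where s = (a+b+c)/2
s = (11 + 8 + 7)/2 = 26/2 = 13
r = Area/s = 27.93/13 ≈ 2.14846

r = 2.148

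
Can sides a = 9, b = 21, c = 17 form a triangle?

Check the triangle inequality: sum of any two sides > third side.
a + b vs c: 9 + 21 = 30 > 17  ✓
a + c vs b: 9 + 17 = 26 > 21  ✓
b + c vs a: 21 + 17 = 38 > 9  ✓

Yes, triangle inequality satisfied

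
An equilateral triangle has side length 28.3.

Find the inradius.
r = Area/s with s the semi-perimeter.
Area = (√3/4)·28.3² = (√3/4)·800.89 ≈ 0.433013·800.89 ≈ 346.796
s = 3·28.3/2 = 42.45
r ≈ 346.796/42.45 ≈ 8.16951
(Equivalently r = side/(2√3) = 28.3/3.4641 ≈ 8.16951.)

r = 8.17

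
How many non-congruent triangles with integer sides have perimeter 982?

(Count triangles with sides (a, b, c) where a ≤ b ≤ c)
Let a ≤ b ≤ c with a + b + c = 982. The only binding inequality is a + b > c, i.e. 982 − c > c, so c < 982/2; and c ≥ 982/3 since c is the largest side.
So 328 ≤ c ≤ 490. For each c, b runs from ⌈(982 − c)/2⌉ up to c (then a = 982 − b − c satisfies 1 ≤ a ≤ b automatically), giving c − ⌈(982 − c)/2⌉ + 1 choices.
Summing over c: 2 + 3 + 5 + 6 + … + 243 + 245  (163 terms, c = 328, …, 490) = 20090
Check (closed form: nearest integer to p²/48 for even p, (p+3)²/48 for odd p): 982²/48 = 964324/48 ≈ 20090.08 → 20090

20090 triangles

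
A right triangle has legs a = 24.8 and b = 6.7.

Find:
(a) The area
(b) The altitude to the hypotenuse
(a) The legs are perpendicular, so Area = ½·a·b = ½·24.8·6.7 = ½·166.16 = 83.08
(b) Hypotenuse c = √(a² + b²) = √(615.04 + 44.89) = √659.93 ≈ 25.6891
    Area = ½·c·h_c  ⇒  h_c = 2·Area/c = 166.16/25.6891 ≈ 6.46811

Area = 83.08, h_c = 6.468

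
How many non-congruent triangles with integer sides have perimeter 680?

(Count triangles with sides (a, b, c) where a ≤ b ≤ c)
Let a ≤ b ≤ c with a + b + c = 680. The only binding inequality is a + b > c, i.e. 680 − c > c, so c < 680/2; and c ≥ 680/3 since c is the largest side.
So 227 ≤ c ≤ 339. For each c, b runs from ⌈(680 − c)/2⌉ up to c (then a = 680 − b − c satisfies 1 ≤ a ≤ b automatically), giving c − ⌈(680 − c)/2⌉ + 1 choices.
Summing over c: 1 + 3 + 4 + 6 + … + 168 + 169  (113 terms, c = 227, …, 339) = 9633
Check (closed form: nearest integer to p²/48 for even p, (p+3)²/48 for odd p): 680²/48 = 462400/48 ≈ 9633.33 → 9633

9633 triangles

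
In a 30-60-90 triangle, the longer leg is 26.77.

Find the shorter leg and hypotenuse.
In a 30-60-90 triangle the sides are in ratio 1 : √3 : 2, so short leg = long leg/√3 and hypotenuse = 2·(short leg).
Short leg = 26.77/√3 ≈ 26.77/1.73205 ≈ 15.4557
Hypotenuse = 2·15.4557 ≈ 30.9113

Short leg = 15.46, Hypotenuse = 30.91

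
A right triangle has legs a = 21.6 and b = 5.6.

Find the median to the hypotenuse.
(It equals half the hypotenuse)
Hypotenuse c = √(a² + b²) = √(466.56 + 31.36) = √497.92 ≈ 22.3141
Median to hypotenuse = c/2 ≈ 22.3141/2 ≈ 11.1571

Median = 11.16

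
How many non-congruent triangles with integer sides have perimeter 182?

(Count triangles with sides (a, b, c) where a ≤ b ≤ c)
Let a ≤ b ≤ c with a + b + c = 182. The only binding inequality is a + b > c, i.e. 182 − c > c, so c < 182/2; and c ≥ 182/3 since c is the largest side.
So 61 ≤ c ≤ 90. For each c, b runs from ⌈(182 − c)/2⌉ up to c (then a = 182 − b − c satisfies 1 ≤ a ≤ b automatically), giving c − ⌈(182 − c)/2⌉ + 1 choices.
Summing over c: 1 + 3 + 4 + 6 + … + 43 + 45  (30 terms, c = 61, …, 90) = 690
Check (closed form: nearest integer to p²/48 for even p, (p+3)²/48 for odd p): 182²/48 = 33124/48 ≈ 690.08 → 690

690 triangles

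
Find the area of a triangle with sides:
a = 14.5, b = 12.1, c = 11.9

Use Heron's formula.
s = (14.5 + 12.1 + 11.9)/2 = 38.5/2 = 19.25
s − a = 4.75, s − b = 7.15, s − c = 7.35
s(s−a)(s−b)(s−c) = 19.25·4.75·7.15·7.35 ≈ 4805.27
Area = √4805.27 ≈ 69.32

Area = 69.32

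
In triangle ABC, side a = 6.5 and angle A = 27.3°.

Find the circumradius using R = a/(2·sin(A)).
R = a/(2·sin(A)) = 6.5/(2·sin(27.3°))
sin(27.3°) ≈ 0.45865
R ≈ 6.5/(2·0.45865) = 6.5/0.917299 ≈ 7.08602

R = 7.086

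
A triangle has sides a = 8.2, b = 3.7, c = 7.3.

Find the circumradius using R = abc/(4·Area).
First find the area with Heron's formula.
s = (8.2 + 3.7 + 7.3)/2 = 9.6
Area = √(s(s−a)(s−b)(s−c)) = √(9.6·1.4·5.9·2.3) ≈ √182.381 ≈ 13.5048
abc = 8.2·3.7·7.3 = 221.482
R = abc/(4·Area) ≈ 221.482/(4·13.5048) = 221.482/54.0194 ≈ 4.10005

R = 4.1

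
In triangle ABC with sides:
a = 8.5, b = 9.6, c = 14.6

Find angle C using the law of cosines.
c² = a² + b² − 2ab·cos(C)  ⇒  cos(C) = (a² + b² − c²)/(2ab)
cos(C) = (8.5² + 9.6² − 14.6²)/(2·8.5·9.6) = (72.25 + 92.16 − 213.16)/163.2 = -48.75/163.2 ≈ -0.298713
C = arccos(-0.298713) ≈ 107.38°

C = 107.4°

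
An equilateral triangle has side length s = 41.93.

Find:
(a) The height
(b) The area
(a) The height splits the triangle into two 30-60-90 halves: h = s·√3/2 = 41.93·1.73205/2 ≈ 72.6249/2 ≈ 36.3124
(b) Area = (√3/4)·s² = (√3/4)·41.93² = (√3/4)·1758.1249 ≈ 0.433013·1758.1249 ≈ 761.29

Height = 36.31, Area = 761.3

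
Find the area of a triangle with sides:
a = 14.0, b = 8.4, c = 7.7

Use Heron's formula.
s = (14.0 + 8.4 + 7.7)/2 = 30.1/2 = 15.05
s − a = 1.05, s − b = 6.65, s − c = 7.35
s(s−a)(s−b)(s−c) = 15.05·1.05·6.65·7.35 ≈ 772.387
Area = √772.387 ≈ 27.7918

Area = 27.79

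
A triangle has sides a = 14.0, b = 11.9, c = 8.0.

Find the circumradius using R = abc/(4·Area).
First find the area with Heron's formula.
s = (14.0 + 11.9 + 8.0)/2 = 16.95
Area = √(s(s−a)(s−b)(s−c)) = √(16.95·2.95·5.05·8.95) ≈ √2259.99 ≈ 47.5393
abc = 14.0·11.9·8.0 = 1332.8
R = abc/(4·Area) ≈ 1332.8/(4·47.5393) = 1332.8/190.157 ≈ 7.00893

R = 7.009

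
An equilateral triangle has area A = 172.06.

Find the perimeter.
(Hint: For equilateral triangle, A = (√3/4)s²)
A = (√3/4)s²  ⇒  s² = 4A/√3 = 4·172.06/√3 = 688.24/1.73205 ≈ 397.356
s ≈ √397.356 ≈ 19.9338
Perimeter = 3s ≈ 3·19.9338 ≈ 59.8013

Perimeter = 59.8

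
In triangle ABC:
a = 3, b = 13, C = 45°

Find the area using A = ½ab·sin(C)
A = ½·a·b·sin(C) = ½·3·13·sin(45°)
sin(45°) ≈ 0.707107
A ≈ ½·39·0.707107 = 19.5·0.707107 ≈ 13.7886

Area = 13.79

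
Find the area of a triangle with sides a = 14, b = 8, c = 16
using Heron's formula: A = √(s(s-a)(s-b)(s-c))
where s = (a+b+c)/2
s = (14 + 8 + 16)/2 = 38/2 = 19
s − a = 5, s − b = 11, s − c = 3
s(s−a)(s−b)(s−c) = 19·5·11·3 = 3135
Area = √3135 ≈ 55.9911

s = 19.0, Area = 55.99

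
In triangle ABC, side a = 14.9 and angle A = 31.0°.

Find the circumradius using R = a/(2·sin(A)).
R = a/(2·sin(A)) = 14.9/(2·sin(31.0°))
sin(31.0°) ≈ 0.515038
R ≈ 14.9/(2·0.515038) = 14.9/1.03008 ≈ 14.4649

R = 14.46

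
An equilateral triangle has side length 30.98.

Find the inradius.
r = Area/s with s the semi-perimeter.
Area = (√3/4)·30.98² = (√3/4)·959.7604 ≈ 0.433013·959.7604 ≈ 415.588
s = 3·30.98/2 = 46.47
r ≈ 415.588/46.47 ≈ 8.94316
(Equivalently r = side/(2√3) = 30.98/3.4641 ≈ 8.94316.)

r = 8.943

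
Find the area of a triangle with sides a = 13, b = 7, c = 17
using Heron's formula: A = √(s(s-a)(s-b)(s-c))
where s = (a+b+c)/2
s = (13 + 7 + 17)/2 = 37/2 = 18.5
s − a = 5.5, s − b = 11.5, s − c = 1.5
s(s−a)(s−b)(s−c) = 18.5·5.5·11.5·1.5 = 1755.1875
Area = √1755.1875 ≈ 41.895

s = 18.5, Area = 41.89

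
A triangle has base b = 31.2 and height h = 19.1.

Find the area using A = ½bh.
A = ½·b·h = ½·31.2·19.1 = ½·595.92 = 297.96

Area = 297.96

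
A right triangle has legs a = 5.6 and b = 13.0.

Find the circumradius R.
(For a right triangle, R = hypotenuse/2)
Hypotenuse c = √(a² + b²) = √(31.36 + 169) = √200.36 ≈ 14.1549
R = c/2 ≈ 14.1549/2 ≈ 7.07743

R = 7.077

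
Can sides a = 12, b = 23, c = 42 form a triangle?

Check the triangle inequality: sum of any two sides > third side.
a + b vs c: 12 + 23 = 35 ≤ 42  ✗
a + c vs b: 12 + 42 = 54 > 23  ✓
b + c vs a: 23 + 42 = 65 > 12  ✓

No: 12 + 23 = 35 is not > 42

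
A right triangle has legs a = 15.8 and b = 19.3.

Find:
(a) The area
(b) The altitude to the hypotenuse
(a) The legs are perpendicular, so Area = ½·a·b = ½·15.8·19.3 = ½·304.94 = 152.47
(b) Hypotenuse c = √(a² + b²) = √(249.64 + 372.49) = √622.13 ≈ 24.9425
    Area = ½·c·h_c  ⇒  h_c = 2·Area/c = 304.94/24.9425 ≈ 12.2257

Area = 152.47, h_c = 12.23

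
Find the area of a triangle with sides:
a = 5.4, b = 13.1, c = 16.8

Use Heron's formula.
s = (5.4 + 13.1 + 16.8)/2 = 35.3/2 = 17.65
s − a = 12.25, s − b = 4.55, s − c = 0.85
s(s−a)(s−b)(s−c) = 17.65·12.25·4.55·0.85 ≈ 836.202
Area = √836.202 ≈ 28.9172

Area = 28.92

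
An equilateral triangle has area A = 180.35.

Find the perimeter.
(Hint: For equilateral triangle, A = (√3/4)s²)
A = (√3/4)s²  ⇒  s² = 4A/√3 = 4·180.35/√3 = 721.4/1.73205 ≈ 416.5
s ≈ √416.5 ≈ 20.4083
Perimeter = 3s ≈ 3·20.4083 ≈ 61.225

Perimeter = 61.23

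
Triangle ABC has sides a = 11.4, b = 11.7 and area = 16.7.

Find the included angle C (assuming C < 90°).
Area = ½·a·b·sin(C)  ⇒  sin(C) = 2·Area/(a·b) = 2·16.7/(11.4·11.7) = 33.4/133.38 ≈ 0.250412
C = arcsin(0.250412) ≈ 14.5019° (taking the acute solution since C < 90°)

C = 14.5°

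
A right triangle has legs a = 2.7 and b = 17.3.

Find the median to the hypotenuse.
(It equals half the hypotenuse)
Hypotenuse c = √(a² + b²) = √(7.29 + 299.29) = √306.58 ≈ 17.5094
Median to hypotenuse = c/2 ≈ 17.5094/2 ≈ 8.75471

Median = 8.755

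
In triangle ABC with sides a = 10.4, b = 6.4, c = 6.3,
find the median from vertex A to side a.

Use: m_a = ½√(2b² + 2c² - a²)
m_a = ½√(2·6.4² + 2·6.3² − 10.4²) = ½√(2·40.96 + 2·39.69 − 108.16) = ½√(81.92 + 79.38 − 108.16) = ½√53.14
√53.14 ≈ 7.28972, so m_a ≈ 3.64486

m_a = 3.645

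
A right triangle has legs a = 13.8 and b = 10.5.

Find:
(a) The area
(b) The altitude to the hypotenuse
(a) The legs are perpendicular, so Area = ½·a·b = ½·13.8·10.5 = ½·144.9 = 72.45
(b) Hypotenuse c = √(a² + b²) = √(190.44 + 110.25) = √300.69 ≈ 17.3404
    Area = ½·c·h_c  ⇒  h_c = 2·Area/c = 144.9/17.3404 ≈ 8.3562

Area = 72.45, h_c = 8.356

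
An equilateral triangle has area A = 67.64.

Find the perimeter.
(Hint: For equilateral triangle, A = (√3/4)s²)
A = (√3/4)s²  ⇒  s² = 4A/√3 = 4·67.64/√3 = 270.56/1.73205 ≈ 156.208
s ≈ √156.208 ≈ 12.4983
Perimeter = 3s ≈ 3·12.4983 ≈ 37.4949

Perimeter = 37.49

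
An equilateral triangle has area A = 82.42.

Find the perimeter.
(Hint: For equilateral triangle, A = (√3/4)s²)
A = (√3/4)s²  ⇒  s² = 4A/√3 = 4·82.42/√3 = 329.68/1.73205 ≈ 190.341
s ≈ √190.341 ≈ 13.7964
Perimeter = 3s ≈ 3·13.7964 ≈ 41.3892

Perimeter = 41.39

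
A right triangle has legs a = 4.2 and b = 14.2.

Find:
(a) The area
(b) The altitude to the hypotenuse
(a) The legs are perpendicular, so Area = ½·a·b = ½·4.2·14.2 = ½·59.64 = 29.82
(b) Hypotenuse c = √(a² + b²) = √(17.64 + 201.64) = √219.28 ≈ 14.8081
    Area = ½·c·h_c  ⇒  h_c = 2·Area/c = 59.64/14.8081 ≈ 4.02752

Area = 29.82, h_c = 4.028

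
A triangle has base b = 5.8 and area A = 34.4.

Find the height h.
A = ½·b·h  ⇒  h = 2A/b = 2·34.4/5.8 = 68.8/5.8 ≈ 11.8621

h = 11.86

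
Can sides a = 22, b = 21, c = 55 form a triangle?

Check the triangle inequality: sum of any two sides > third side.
a + b vs c: 22 + 21 = 43 ≤ 55  ✗
a + c vs b: 22 + 55 = 77 > 21  ✓
b + c vs a: 21 + 55 = 76 > 22  ✓

No: 22 + 21 = 43 is not > 55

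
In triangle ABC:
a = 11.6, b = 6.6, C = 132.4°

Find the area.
Two sides and the included angle (SAS): A = ½·a·b·sin(C) = ½·11.6·6.6·sin(132.4°)
sin(132.4°) ≈ 0.738455
A ≈ ½·76.56·0.738455 = 38.28·0.738455 ≈ 28.2681

Area = 28.27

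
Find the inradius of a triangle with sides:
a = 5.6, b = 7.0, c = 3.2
r = Area/s where s is the semi-perimeter.
s = (5.6 + 7.0 + 3.2)/2 = 15.8/2 = 7.9
Area = √(s(s−a)(s−b)(s−c)) = √(7.9·2.3·0.9·4.7) ≈ √76.8591 ≈ 8.76693
r ≈ 8.76693/7.9 ≈ 1.10974

r = 1.11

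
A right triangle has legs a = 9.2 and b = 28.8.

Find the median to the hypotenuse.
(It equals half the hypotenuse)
Hypotenuse c = √(a² + b²) = √(84.64 + 829.44) = √914.08 ≈ 30.2338
Median to hypotenuse = c/2 ≈ 30.2338/2 ≈ 15.1169

Median = 15.12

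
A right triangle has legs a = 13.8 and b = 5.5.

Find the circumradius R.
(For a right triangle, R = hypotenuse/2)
Hypotenuse c = √(a² + b²) = √(190.44 + 30.25) = √220.69 ≈ 14.8556
R = c/2 ≈ 14.8556/2 ≈ 7.42782

R = 7.428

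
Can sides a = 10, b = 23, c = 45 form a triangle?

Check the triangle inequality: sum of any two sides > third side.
a + b vs c: 10 + 23 = 33 ≤ 45  ✗
a + c vs b: 10 + 45 = 55 > 23  ✓
b + c vs a: 23 + 45 = 68 > 10  ✓

No: 10 + 23 = 33 is not > 45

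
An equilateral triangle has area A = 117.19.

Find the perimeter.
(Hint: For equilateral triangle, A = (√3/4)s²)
A = (√3/4)s²  ⇒  s² = 4A/√3 = 4·117.19/√3 = 468.76/1.73205 ≈ 270.639
s ≈ √270.639 ≈ 16.4511
Perimeter = 3s ≈ 3·16.4511 ≈ 49.3533

Perimeter = 49.35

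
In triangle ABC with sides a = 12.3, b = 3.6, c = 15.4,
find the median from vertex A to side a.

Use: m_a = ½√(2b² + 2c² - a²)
m_a = ½√(2·3.6² + 2·15.4² − 12.3²) = ½√(2·12.96 + 2·237.16 − 151.29) = ½√(25.92 + 474.32 − 151.29) = ½√348.95
√348.95 ≈ 18.6802, so m_a ≈ 9.3401

m_a = 9.34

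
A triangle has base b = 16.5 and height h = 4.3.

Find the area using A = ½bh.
A = ½·b·h = ½·16.5·4.3 = ½·70.95 = 35.475

Area = 35.475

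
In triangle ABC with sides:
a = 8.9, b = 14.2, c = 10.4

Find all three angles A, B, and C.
Law of cosines for each angle (a² = 79.21, b² = 201.64, c² = 108.16):
cos(A) = (b² + c² − a²)/(2bc) = (201.64 + 108.16 − 79.21)/(2·14.2·10.4) = 230.59/295.36 ≈ 0.780708  ⇒  A ≈ 38.6745°
cos(B) = (a² + c² − b²)/(2ac) = (79.21 + 108.16 − 201.64)/(2·8.9·10.4) = -14.27/185.12 ≈ -0.0770851  ⇒  B ≈ 94.421°
cos(C) = (a² + b² − c²)/(2ab) = (79.21 + 201.64 − 108.16)/(2·8.9·14.2) = 172.69/252.76 ≈ 0.683217  ⇒  C ≈ 46.9044°
Check: A + B + C ≈ 180°

A = 38.67°, B = 94.42°, C = 46.9°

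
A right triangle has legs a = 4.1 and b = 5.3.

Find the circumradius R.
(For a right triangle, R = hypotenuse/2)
Hypotenuse c = √(a² + b²) = √(16.81 + 28.09) = √44.9 ≈ 6.70075
R = c/2 ≈ 6.70075/2 ≈ 3.35037

R = 3.35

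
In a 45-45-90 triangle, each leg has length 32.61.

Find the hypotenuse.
In a 45-45-90 triangle the sides are in ratio 1 : 1 : √2, so hypotenuse = leg·√2.
Hypotenuse = 32.61·√2 ≈ 32.61·1.41421 ≈ 46.1175

Hypotenuse = 32.61√2 = 46.12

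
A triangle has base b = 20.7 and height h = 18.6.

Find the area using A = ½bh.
A = ½·b·h = ½·20.7·18.6 = ½·385.02 = 192.51

Area = 192.51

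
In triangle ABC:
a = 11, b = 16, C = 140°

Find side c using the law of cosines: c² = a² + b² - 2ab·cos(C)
c² = 11² + 16² − 2·11·16·cos(140°)
cos(140°) ≈ -0.766044
c² ≈ 121 + 256 − 352·(-0.766044) ≈ 377 + 269.648 ≈ 646.648
c ≈ √646.648 ≈ 25.4293

c = 25.43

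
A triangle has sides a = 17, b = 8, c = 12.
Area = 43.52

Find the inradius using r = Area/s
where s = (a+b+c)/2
s = (17 + 8 + 12)/2 = 37/2 = 18.5
r = Area/s = 43.52/18.5 ≈ 2.35243

r = 2.352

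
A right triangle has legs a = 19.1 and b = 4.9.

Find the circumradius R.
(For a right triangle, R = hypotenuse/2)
Hypotenuse c = √(a² + b²) = √(364.81 + 24.01) = √388.82 ≈ 19.7185
R = c/2 ≈ 19.7185/2 ≈ 9.85926

R = 9.859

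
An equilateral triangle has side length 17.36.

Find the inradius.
r = Area/s with s the semi-perimeter.
Area = (√3/4)·17.36² = (√3/4)·301.3696 ≈ 0.433013·301.3696 ≈ 130.497
s = 3·17.36/2 = 26.04
r ≈ 130.497/26.04 ≈ 5.0114
(Equivalently r = side/(2√3) = 17.36/3.4641 ≈ 5.0114.)

r = 5.011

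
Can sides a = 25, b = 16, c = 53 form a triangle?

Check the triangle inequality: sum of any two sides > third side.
a + b vs c: 25 + 16 = 41 ≤ 53  ✗
a + c vs b: 25 + 53 = 78 > 16  ✓
b + c vs a: 16 + 53 = 69 > 25  ✓

No: 25 + 16 = 41 is not > 53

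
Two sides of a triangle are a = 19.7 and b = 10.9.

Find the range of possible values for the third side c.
Triangle inequality: |a − b| < c < a + b
|a − b| = |19.7 − 10.9| = 8.8
a + b = 19.7 + 10.9 = 30.6

8.8 < c < 30.6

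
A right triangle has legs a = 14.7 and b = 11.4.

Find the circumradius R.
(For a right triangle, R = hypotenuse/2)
Hypotenuse c = √(a² + b²) = √(216.09 + 129.96) = √346.05 ≈ 18.6024
R = c/2 ≈ 18.6024/2 ≈ 9.30121

R = 9.301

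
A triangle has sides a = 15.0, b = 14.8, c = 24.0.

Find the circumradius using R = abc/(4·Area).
First find the area with Heron's formula.
s = (15.0 + 14.8 + 24.0)/2 = 26.9
Area = √(s(s−a)(s−b)(s−c)) = √(26.9·11.9·12.1·2.9) ≈ √11232.7 ≈ 105.984
abc = 15.0·14.8·24.0 = 5328
R = abc/(4·Area) ≈ 5328/(4·105.984) = 5328/423.937 ≈ 12.5679

R = 12.57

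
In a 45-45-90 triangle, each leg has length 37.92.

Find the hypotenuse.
In a 45-45-90 triangle the sides are in ratio 1 : 1 : √2, so hypotenuse = leg·√2.
Hypotenuse = 37.92·√2 ≈ 37.92·1.41421 ≈ 53.627

Hypotenuse = 37.92√2 = 53.63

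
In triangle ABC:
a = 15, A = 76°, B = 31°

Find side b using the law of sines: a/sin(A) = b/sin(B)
a/sin(A) = b/sin(B)  ⇒  b = a·sin(B)/sin(A) = 15·sin(31°)/sin(76°)
sin(31°) ≈ 0.515038, sin(76°) ≈ 0.970296
b ≈ 15·0.515038/0.970296 ≈ 7.72557/0.970296 ≈ 7.96208

b = 7.962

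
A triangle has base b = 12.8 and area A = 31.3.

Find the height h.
A = ½·b·h  ⇒  h = 2A/b = 2·31.3/12.8 = 62.6/12.8 ≈ 4.89062

h = 4.891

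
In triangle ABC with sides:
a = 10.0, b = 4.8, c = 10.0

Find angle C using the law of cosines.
c² = a² + b² − 2ab·cos(C)  ⇒  cos(C) = (a² + b² − c²)/(2ab)
cos(C) = (10.0² + 4.8² − 10.0²)/(2·10.0·4.8) = (100 + 23.04 − 100)/96 = 23.04/96 ≈ 0.24
C = arccos(0.24) ≈ 76.1135°

C = 76.11°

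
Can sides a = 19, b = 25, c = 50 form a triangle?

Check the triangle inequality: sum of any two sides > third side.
a + b vs c: 19 + 25 = 44 ≤ 50  ✗
a + c vs b: 19 + 50 = 69 > 25  ✓
b + c vs a: 25 + 50 = 75 > 19  ✓

No: 19 + 25 = 44 is not > 50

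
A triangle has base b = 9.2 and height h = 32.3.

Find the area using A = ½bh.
A = ½·b·h = ½·9.2·32.3 = ½·297.16 = 148.58

Area = 148.58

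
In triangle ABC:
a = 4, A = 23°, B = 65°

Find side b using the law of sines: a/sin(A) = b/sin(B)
a/sin(A) = b/sin(B)  ⇒  b = a·sin(B)/sin(A) = 4·sin(65°)/sin(23°)
sin(65°) ≈ 0.906308, sin(23°) ≈ 0.390731
b ≈ 4·0.906308/0.390731 ≈ 3.62523/0.390731 ≈ 9.27807

b = 9.278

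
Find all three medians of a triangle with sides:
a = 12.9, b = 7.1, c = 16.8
Median formula: m_a = ½√(2b² + 2c² − a²) (and cyclically). a² = 166.41, b² = 50.41, c² = 282.24.
m_a = ½√(2·50.41 + 2·282.24 − 166.41) = ½√498.89 ≈ ½·22.3358 ≈ 11.1679
m_b = ½√(2·166.41 + 2·282.24 − 50.41) = ½√846.89 ≈ ½·29.1014 ≈ 14.5507
m_c = ½√(2·166.41 + 2·50.41 − 282.24) = ½√151.4 ≈ ½·12.3045 ≈ 6.15224

m_a = 11.17, m_b = 14.55, m_c = 6.152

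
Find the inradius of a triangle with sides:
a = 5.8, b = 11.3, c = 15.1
r = Area/s where s is the semi-perimeter.
s = (5.8 + 11.3 + 15.1)/2 = 32.2/2 = 16.1
Area = √(s(s−a)(s−b)(s−c)) = √(16.1·10.3·4.8·1) ≈ √795.984 ≈ 28.2132
r ≈ 28.2132/16.1 ≈ 1.75237

r = 1.752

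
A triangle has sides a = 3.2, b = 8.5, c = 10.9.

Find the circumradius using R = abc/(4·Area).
First find the area with Heron's formula.
s = (3.2 + 8.5 + 10.9)/2 = 11.3
Area = √(s(s−a)(s−b)(s−c)) = √(11.3·8.1·2.8·0.4) ≈ √102.514 ≈ 10.1249
abc = 3.2·8.5·10.9 = 296.48
R = abc/(4·Area) ≈ 296.48/(4·10.1249) = 296.48/40.4996 ≈ 7.32057

R = 7.321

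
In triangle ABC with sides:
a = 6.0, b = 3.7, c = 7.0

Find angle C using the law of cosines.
c² = a² + b² − 2ab·cos(C)  ⇒  cos(C) = (a² + b² − c²)/(2ab)
cos(C) = (6.0² + 3.7² − 7.0²)/(2·6.0·3.7) = (36 + 13.69 − 49)/44.4 = 0.69/44.4 ≈ 0.0155405
C = arccos(0.0155405) ≈ 89.1096°

C = 89.11°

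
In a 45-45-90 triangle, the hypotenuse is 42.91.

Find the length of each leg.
In a 45-45-90 triangle hypotenuse = leg·√2, so leg = hypotenuse/√2.
Leg = 42.91/√2 ≈ 42.91/1.41421 ≈ 30.342

Each leg = 30.34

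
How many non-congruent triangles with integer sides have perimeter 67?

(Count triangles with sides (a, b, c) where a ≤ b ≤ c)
Let a ≤ b ≤ c with a + b + c = 67. The only binding inequality is a + b > c, i.e. 67 − c > c, so c < 67/2; and c ≥ 67/3 since c is the largest side.
So 23 ≤ c ≤ 33. For each c, b runs from ⌈(67 − c)/2⌉ up to c (then a = 67 − b − c satisfies 1 ≤ a ≤ b automatically), giving c − ⌈(67 − c)/2⌉ + 1 choices.
Summing over c: 2 + 3 + 5 + 6 + 8 + 9 + 11 + 12 + 14 + 15 + 17 = 102
Check (closed form: nearest integer to p²/48 for even p, (p+3)²/48 for odd p): (67+3)²/48 = 70²/48 = 4900/48 ≈ 102.08 → 102

102 triangles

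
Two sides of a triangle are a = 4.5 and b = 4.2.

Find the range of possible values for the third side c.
Triangle inequality: |a − b| < c < a + b
|a − b| = |4.5 − 4.2| = 0.3
a + b = 4.5 + 4.2 = 8.7

0.3 < c < 8.7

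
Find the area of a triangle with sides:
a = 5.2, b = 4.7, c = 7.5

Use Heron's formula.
s = (5.2 + 4.7 + 7.5)/2 = 17.4/2 = 8.7
s − a = 3.5, s − b = 4, s − c = 1.2
s(s−a)(s−b)(s−c) = 8.7·3.5·4·1.2 ≈ 146.16
Area = √146.16 ≈ 12.0897

Area = 12.09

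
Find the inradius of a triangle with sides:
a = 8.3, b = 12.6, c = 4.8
r = Area/s where s is the semi-perimeter.
s = (8.3 + 12.6 + 4.8)/2 = 25.7/2 = 12.85
Area = √(s(s−a)(s−b)(s−c)) = √(12.85·4.55·0.25·8.05) ≈ √117.666 ≈ 10.8474
r ≈ 10.8474/12.85 ≈ 0.844155

r = 0.8442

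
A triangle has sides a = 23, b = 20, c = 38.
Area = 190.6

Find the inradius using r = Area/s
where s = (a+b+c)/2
s = (23 + 20 + 38)/2 = 81/2 = 40.5
r = Area/s = 190.6/40.5 ≈ 4.70617

r = 4.706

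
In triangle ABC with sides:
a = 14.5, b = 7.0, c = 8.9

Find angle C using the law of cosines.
c² = a² + b² − 2ab·cos(C)  ⇒  cos(C) = (a² + b² − c²)/(2ab)
cos(C) = (14.5² + 7.0² − 8.9²)/(2·14.5·7.0) = (210.25 + 49 − 79.21)/203 = 180.04/203 ≈ 0.886897
C = arccos(0.886897) ≈ 27.5142°

C = 27.51°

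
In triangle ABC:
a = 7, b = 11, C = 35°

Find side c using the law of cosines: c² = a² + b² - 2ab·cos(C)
c² = 7² + 11² − 2·7·11·cos(35°)
cos(35°) ≈ 0.819152
c² ≈ 49 + 121 − 154·(0.819152) ≈ 170 − 126.149 ≈ 43.8506
c ≈ √43.8506 ≈ 6.62198

c = 6.622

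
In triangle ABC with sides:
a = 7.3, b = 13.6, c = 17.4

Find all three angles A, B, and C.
Law of cosines for each angle (a² = 53.29, b² = 184.96, c² = 302.76):
cos(A) = (b² + c² − a²)/(2bc) = (184.96 + 302.76 − 53.29)/(2·13.6·17.4) = 434.43/473.28 ≈ 0.917913  ⇒  A ≈ 23.3771°
cos(B) = (a² + c² − b²)/(2ac) = (53.29 + 302.76 − 184.96)/(2·7.3·17.4) = 171.09/254.04 ≈ 0.673477  ⇒  B ≈ 47.664°
cos(C) = (a² + b² − c²)/(2ab) = (53.29 + 184.96 − 302.76)/(2·7.3·13.6) = -64.51/198.56 ≈ -0.324889  ⇒  C ≈ 108.959°
Check: A + B + C ≈ 180°

A = 23.38°, B = 47.66°, C = 109°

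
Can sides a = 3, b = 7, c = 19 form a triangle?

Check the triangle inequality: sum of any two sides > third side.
a + b vs c: 3 + 7 = 10 ≤ 19  ✗
a + c vs b: 3 + 19 = 22 > 7  ✓
b + c vs a: 7 + 19 = 26 > 3  ✓

No: 3 + 7 = 10 is not > 19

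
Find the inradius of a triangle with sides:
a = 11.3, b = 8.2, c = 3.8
r = Area/s where s is the semi-perimeter.
s = (11.3 + 8.2 + 3.8)/2 = 23.3/2 = 11.65
Area = √(s(s−a)(s−b)(s−c)) = √(11.65·0.35·3.45·7.85) ≈ √110.429 ≈ 10.5085
r ≈ 10.5085/11.65 ≈ 0.902018

r = 0.902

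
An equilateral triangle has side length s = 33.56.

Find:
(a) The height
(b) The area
(a) The height splits the triangle into two 30-60-90 halves: h = s·√3/2 = 33.56·1.73205/2 ≈ 58.1276/2 ≈ 29.0638
(b) Area = (√3/4)·s² = (√3/4)·33.56² = (√3/4)·1126.2736 ≈ 0.433013·1126.2736 ≈ 487.691

Height = 29.06, Area = 487.7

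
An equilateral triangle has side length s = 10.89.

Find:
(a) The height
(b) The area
(a) The height splits the triangle into two 30-60-90 halves: h = s·√3/2 = 10.89·1.73205/2 ≈ 18.862/2 ≈ 9.43102
(b) Area = (√3/4)·s² = (√3/4)·10.89² = (√3/4)·118.5921 ≈ 0.433013·118.5921 ≈ 51.3519

Height = 9.431, Area = 51.35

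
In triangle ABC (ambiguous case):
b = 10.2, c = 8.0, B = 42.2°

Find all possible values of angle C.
b/sin(B) = c/sin(C)  ⇒  sin(C) = c·sin(B)/b = 8.0·sin(42.2°)/10.2
sin(42.2°) ≈ 0.671721
sin(C) ≈ 8.0·0.671721/10.2 ≈ 5.37376/10.2 ≈ 0.52684
Candidate 1: C₁ = arcsin(0.52684) ≈ 31.7922°  →  A = 180° − 42.2° − 31.7922° ≈ 106.008° > 0, valid
Candidate 2: C₂ = 180° − C₁ ≈ 148.208°  →  A = 180° − 42.2° − 148.208° ≈ -10.4078° ≤ 0, not a valid triangle

C = 31.79° (one solution)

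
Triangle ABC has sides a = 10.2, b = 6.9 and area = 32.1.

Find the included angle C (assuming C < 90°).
Area = ½·a·b·sin(C)  ⇒  sin(C) = 2·Area/(a·b) = 2·32.1/(10.2·6.9) = 64.2/70.38 ≈ 0.912191
C = arcsin(0.912191) ≈ 65.8099° (taking the acute solution since C < 90°)

C = 65.81°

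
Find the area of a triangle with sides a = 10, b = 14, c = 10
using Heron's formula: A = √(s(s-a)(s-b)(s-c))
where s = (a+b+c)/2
s = (10 + 14 + 10)/2 = 34/2 = 17
s − a = 7, s − b = 3, s − c = 7
s(s−a)(s−b)(s−c) = 17·7·3·7 = 2499
Area = √2499 ≈ 49.99

s = 17.0, Area = 49.99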